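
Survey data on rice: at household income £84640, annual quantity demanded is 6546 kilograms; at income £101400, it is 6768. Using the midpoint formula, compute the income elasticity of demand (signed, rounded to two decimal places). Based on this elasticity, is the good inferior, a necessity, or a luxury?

0.19; necessity

%ΔQ = (6768 − 6546)/[( 6546 + 6768)/2] = 222/6657 = 0.033348…
%ΔIncome = (101400 − 84640)/[( 84640 + 101400)/2] = 16760/93020 = 0.180176…
E_income = (222/6657) / (16760/93020) = 0.1850…
0 < E_income < 1 ⇒ normal good, necessity.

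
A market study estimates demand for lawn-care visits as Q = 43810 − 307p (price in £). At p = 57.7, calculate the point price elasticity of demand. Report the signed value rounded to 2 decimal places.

-0.68

dQ/dp = −307. At p = 57.7, Q = 43810 − 307(57.7) = 26096.1.
Ed = (dQ/dp)·(p/Q) = −307 × (57.7/26096.1) = -0.6787…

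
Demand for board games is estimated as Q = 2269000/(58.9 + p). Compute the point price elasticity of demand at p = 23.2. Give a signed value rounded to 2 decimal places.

-0.28

dQ/dp = −2269000/(58.9 + p)² = -336.626. At p = 23.2, Q = 27637.
Ed = (dQ/dp)·(p/Q) = (-336.626) × (23.2/27637) = -0.2825…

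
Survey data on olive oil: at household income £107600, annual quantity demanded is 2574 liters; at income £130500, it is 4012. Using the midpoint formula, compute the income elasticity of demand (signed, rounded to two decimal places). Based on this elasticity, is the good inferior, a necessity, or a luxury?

2.27; luxury

%ΔQ = (4012 − 2574)/[( 2574 + 4012)/2] = 1438/3293 = 0.436683…
%ΔIncome = (130500 − 107600)/[( 107600 + 130500)/2] = 22900/119050 = 0.192356…
E_income = (1438/3293) / (22900/119050) = 2.2701…
E_income > 1 ⇒ normal good, luxury.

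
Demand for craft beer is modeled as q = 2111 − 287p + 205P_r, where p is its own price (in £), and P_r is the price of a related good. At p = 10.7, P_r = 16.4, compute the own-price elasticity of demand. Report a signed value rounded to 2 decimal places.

At the given values, q = 2111 − 287(10.7) + 205(16.4) = 2402.1.
∂q/∂p = −287.
E = (-287) × (10.7/2402.1) = -1.2784…

-1.28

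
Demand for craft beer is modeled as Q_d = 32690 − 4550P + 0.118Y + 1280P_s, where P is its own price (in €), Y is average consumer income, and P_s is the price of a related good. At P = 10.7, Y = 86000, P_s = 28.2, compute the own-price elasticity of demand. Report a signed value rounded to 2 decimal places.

At the given values, Q_d = 32690 − 4550(10.7) + 0.118(86000) + 1280(28.2) = 30249.
∂Q_d/∂P = −4550.
E = (-4550) × (10.7/30249) = -1.6094…

-1.61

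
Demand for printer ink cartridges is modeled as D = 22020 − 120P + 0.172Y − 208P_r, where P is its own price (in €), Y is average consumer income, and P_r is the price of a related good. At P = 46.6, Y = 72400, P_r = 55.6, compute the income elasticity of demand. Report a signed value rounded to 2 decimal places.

At the given values, D = 22020 − 120(46.6) + 0.172(72400) − 208(55.6) = 17316.
∂D/∂Y = 0.172.
E = (0.172) × (72400/17316) = 0.7191…

0.72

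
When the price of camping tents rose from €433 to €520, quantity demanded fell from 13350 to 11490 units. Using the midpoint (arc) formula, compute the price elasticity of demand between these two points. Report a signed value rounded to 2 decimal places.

%ΔQ = (11490 − 13350) / [(13350 + 11490)/2] = -1860/12420 = -0.149758…
%ΔP = (520 − 433) / [(433 + 520)/2] = 87/476.5 = 0.182581…
Arc Ed = %ΔQ / %ΔP = (-1860/12420) / (87/476.5) = -0.8202…

-0.82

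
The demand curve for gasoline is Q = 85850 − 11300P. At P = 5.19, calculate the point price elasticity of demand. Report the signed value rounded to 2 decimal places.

dQ/dP = −11300. At P = 5.19, Q = 85850 − 11300(5.19) = 27203.
Ed = (dQ/dP)·(P/Q) = −11300 × (5.19/27203) = -2.1559…

-2.16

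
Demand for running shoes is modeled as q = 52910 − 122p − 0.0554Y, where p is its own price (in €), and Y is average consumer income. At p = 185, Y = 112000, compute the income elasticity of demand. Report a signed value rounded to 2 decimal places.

-0.26

At the given values, q = 52910 − 122(185) − 0.0554(112000) = 24135.2.
∂q/∂Y = -0.0554.
E = (-0.0554) × (112000/24135.2) = -0.2570…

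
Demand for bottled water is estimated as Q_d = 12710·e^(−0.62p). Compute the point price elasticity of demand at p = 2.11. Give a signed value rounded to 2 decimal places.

-1.31

dQ_d/dp = −0.62·Q_d = -2130.07. At p = 2.11, Q_d = 3435.59.
Ed = (dQ_d/dp)·(p/Q_d) = (-2130.07) × (2.11/3435.59) = -1.3082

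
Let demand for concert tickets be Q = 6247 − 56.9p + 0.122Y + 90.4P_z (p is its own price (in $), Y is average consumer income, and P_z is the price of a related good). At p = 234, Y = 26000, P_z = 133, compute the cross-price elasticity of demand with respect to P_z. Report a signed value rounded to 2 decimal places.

At the given values, Q = 6247 − 56.9(234) + 0.122(26000) + 90.4(133) = 8127.6.
∂Q/∂P_z = 90.4.
E = (90.4) × (133/8127.6) = 1.4793…

1.48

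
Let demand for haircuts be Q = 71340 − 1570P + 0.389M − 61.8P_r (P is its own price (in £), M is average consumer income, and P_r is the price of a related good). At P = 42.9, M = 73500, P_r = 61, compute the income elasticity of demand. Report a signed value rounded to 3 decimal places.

At the given values, Q = 71340 − 1570(42.9) + 0.389(73500) − 61.8(61) = 28808.7.
∂Q/∂M = 0.389.
E = (0.389) × (73500/28808.7) = 0.99246…

0.992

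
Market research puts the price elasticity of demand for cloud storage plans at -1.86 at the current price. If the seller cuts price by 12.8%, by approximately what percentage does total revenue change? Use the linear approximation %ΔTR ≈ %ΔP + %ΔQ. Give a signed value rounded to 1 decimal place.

+11.0%

%ΔQ ≈ Ed × %ΔP = (-1.86) × (-12.8%) = +23.8080%
%ΔTR ≈ %ΔP + %ΔQ = (-12.8%) + (+23.8080%) = +11.0080%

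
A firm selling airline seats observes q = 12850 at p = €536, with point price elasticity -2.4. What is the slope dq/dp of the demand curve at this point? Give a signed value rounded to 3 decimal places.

-57.537

Ed = (dq/dp)·(p/q) ⇒ dq/dp = Ed·q/p = (-2.4)·12850/536 = -57.53731…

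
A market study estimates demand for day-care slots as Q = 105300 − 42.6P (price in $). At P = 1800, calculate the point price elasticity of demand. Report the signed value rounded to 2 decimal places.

-2.68

dQ/dP = −42.6. At P = 1800, Q = 105300 − 42.6(1800) = 28620.
Ed = (dQ/dP)·(P/Q) = −42.6 × (1800/28620) = -2.6792…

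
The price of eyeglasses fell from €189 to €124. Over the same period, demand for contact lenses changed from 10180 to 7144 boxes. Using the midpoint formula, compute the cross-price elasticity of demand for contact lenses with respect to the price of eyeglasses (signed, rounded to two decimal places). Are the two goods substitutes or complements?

0.84; substitutes

%ΔQ_{contact lenses} = (7144 − 10180)/avg = -3036/8662 = -0.350496…
%ΔP_{eyeglasses} = (124 − 189)/avg = -65/156.5 = -0.415335…
E_cross = (-3036/8662) / (-65/156.5) = 0.8438…
E_cross > 0 ⇒ the goods are substitutes.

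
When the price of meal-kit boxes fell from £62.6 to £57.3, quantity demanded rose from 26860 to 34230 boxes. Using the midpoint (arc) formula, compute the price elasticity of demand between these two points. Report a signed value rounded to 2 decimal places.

%ΔQ = (34230 − 26860) / [(26860 + 34230)/2] = 7370/30545 = 0.241283…
%ΔP = (57.3 − 62.6) / [(62.6 + 57.3)/2] = -5.3/59.95 = -0.088407…
Arc Ed = %ΔQ / %ΔP = (7370/30545) / (-5.3/59.95) = -2.7292…

-2.73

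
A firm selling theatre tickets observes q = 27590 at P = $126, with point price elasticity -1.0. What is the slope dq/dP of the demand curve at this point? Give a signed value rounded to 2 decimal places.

Ed = (dq/dP)·(P/q) ⇒ dq/dP = Ed·q/P = (-1.0)·27590/126 = -218.9682…

-218.97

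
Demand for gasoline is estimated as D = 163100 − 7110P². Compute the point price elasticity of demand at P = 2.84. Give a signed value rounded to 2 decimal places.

-1.08

dD/dP = −2·7110·P = -40384.8. At P = 2.84, D = 105753.584.
Ed = (dD/dP)·(P/D) = (-40384.8) × (2.84/105753.584) = -1.0845…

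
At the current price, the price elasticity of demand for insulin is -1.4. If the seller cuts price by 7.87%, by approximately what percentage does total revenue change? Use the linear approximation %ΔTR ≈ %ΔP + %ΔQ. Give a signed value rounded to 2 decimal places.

+3.15%

%ΔQ ≈ Ed × %ΔP = (-1.4) × (-7.87%) = +11.0180%
%ΔTR ≈ %ΔP + %ΔQ = (-7.87%) + (+11.0180%) = +3.1480%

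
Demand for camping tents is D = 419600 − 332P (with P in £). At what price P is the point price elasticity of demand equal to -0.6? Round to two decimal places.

473.95

Ed = −332P/(419600 − 332P). Set this equal to -0.6:
332P = 0.6·(419600 − 332P) ⇒ 332P(1 + 0.6) = 0.6·419600
P = 0.6·419600 / (332·1.6) = 473.9457…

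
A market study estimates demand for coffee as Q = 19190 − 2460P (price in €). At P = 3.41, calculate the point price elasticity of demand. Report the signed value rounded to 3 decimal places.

-0.777

dQ/dP = −2460. At P = 3.41, Q = 19190 − 2460(3.41) = 10801.4.
Ed = (dQ/dP)·(P/Q) = −2460 × (3.41/10801.4) = -0.77662…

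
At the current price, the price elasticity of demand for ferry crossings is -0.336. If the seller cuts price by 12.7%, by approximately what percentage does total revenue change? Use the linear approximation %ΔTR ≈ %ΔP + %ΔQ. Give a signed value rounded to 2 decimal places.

%ΔQ ≈ Ed × %ΔP = (-0.336) × (-12.7%) = +4.2672%
%ΔTR ≈ %ΔP + %ΔQ = (-12.7%) + (+4.2672%) = -8.4328%

-8.43%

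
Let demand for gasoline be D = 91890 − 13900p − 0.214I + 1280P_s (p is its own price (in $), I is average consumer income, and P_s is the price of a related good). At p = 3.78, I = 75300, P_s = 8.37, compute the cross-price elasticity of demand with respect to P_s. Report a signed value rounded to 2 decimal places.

0.32

At the given values, D = 91890 − 13900(3.78) − 0.214(75300) + 1280(8.37) = 33947.4.
∂D/∂P_s = 1280.
E = (1280) × (8.37/33947.4) = 0.3155…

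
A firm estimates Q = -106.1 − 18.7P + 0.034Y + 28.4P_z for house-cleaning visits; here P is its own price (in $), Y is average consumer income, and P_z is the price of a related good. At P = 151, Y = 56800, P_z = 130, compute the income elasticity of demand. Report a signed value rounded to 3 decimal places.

0.717

At the given values, Q = -106.1 − 18.7(151) + 0.034(56800) + 28.4(130) = 2693.4.
∂Q/∂Y = 0.034.
E = (0.034) × (56800/2693.4) = 0.71701…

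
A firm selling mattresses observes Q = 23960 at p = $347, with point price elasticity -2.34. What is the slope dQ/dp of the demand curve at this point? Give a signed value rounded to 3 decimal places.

-161.575

Ed = (dQ/dp)·(p/Q) ⇒ dQ/dp = Ed·Q/p = (-2.34)·23960/347 = -161.57463…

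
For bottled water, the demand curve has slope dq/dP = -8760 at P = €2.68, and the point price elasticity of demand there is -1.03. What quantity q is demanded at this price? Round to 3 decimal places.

22793.010

Ed = (dq/dP)·(P/q) ⇒ q = (dq/dP)·P/Ed = (-8760)·2.68/(-1.03) = 22793.00970…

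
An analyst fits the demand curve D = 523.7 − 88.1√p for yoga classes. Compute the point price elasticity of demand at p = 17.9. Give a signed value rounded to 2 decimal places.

dD/dp = −88.1/(2√p) = -10.4116. At p = 17.9, D = 150.963.
Ed = (dD/dp)·(p/D) = (-10.4116) × (17.9/150.963) = -1.2345…

-1.23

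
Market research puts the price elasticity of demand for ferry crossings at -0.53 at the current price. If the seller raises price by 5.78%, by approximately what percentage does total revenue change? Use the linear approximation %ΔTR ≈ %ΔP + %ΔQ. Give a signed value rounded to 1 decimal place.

+2.7%

%ΔQ ≈ Ed × %ΔP = (-0.53) × (+5.78%) = -3.0634%
%ΔTR ≈ %ΔP + %ΔQ = (+5.78%) + (-3.0634%) = +2.7166%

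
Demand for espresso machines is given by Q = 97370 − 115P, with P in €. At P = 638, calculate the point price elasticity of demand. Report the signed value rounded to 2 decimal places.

-3.06

dQ/dP = −115. At P = 638, Q = 97370 − 115(638) = 24000.
Ed = (dQ/dP)·(P/Q) = −115 × (638/24000) = -3.0570…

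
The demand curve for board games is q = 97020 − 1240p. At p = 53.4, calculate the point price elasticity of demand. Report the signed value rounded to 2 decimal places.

-2.15

dq/dp = −1240. At p = 53.4, q = 97020 − 1240(53.4) = 30804.
Ed = (dq/dp)·(p/q) = −1240 × (53.4/30804) = -2.1495…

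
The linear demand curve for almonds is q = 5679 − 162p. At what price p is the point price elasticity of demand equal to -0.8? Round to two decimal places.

15.58

Ed = −162p/(5679 − 162p). Set this equal to -0.8:
162p = 0.8·(5679 − 162p) ⇒ 162p(1 + 0.8) = 0.8·5679
p = 0.8·5679 / (162·1.8) = 15.5802…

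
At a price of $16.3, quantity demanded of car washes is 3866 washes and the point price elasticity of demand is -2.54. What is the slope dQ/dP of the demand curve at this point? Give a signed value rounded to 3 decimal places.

Ed = (dQ/dP)·(P/Q) ⇒ dQ/dP = Ed·Q/P = (-2.54)·3866/16.3 = -602.43190…

-602.432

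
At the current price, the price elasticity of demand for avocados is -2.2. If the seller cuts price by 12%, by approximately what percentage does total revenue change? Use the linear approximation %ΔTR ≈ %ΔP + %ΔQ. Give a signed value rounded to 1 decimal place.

+14.4%

%ΔQ ≈ Ed × %ΔP = (-2.2) × (-12%) = +26.4000%
%ΔTR ≈ %ΔP + %ΔQ = (-12%) + (+26.4000%) = +14.4000%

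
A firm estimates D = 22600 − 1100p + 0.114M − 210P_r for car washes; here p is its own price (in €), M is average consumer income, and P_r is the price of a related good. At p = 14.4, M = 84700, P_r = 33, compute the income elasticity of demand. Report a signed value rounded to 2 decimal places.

At the given values, D = 22600 − 1100(14.4) + 0.114(84700) − 210(33) = 9485.8.
∂D/∂M = 0.114.
E = (0.114) × (84700/9485.8) = 1.0179…

1.02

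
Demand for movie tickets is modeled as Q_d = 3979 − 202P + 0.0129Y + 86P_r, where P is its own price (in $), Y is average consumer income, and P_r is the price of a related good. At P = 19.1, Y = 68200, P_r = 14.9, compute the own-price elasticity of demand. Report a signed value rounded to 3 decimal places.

-1.691

At the given values, Q_d = 3979 − 202(19.1) + 0.0129(68200) + 86(14.9) = 2281.98.
∂Q_d/∂P = −202.
E = (-202) × (19.1/2281.98) = -1.69072…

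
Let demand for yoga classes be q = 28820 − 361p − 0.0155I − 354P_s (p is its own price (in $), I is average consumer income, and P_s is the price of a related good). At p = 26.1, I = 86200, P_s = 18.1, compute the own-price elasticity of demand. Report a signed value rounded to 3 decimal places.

-0.808

At the given values, q = 28820 − 361(26.1) − 0.0155(86200) − 354(18.1) = 11654.4.
∂q/∂p = −361.
E = (-361) × (26.1/11654.4) = -0.80845…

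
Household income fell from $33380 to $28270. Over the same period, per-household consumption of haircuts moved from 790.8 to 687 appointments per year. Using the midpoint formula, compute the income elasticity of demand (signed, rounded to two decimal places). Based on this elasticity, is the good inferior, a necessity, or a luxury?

%ΔQ = (687 − 790.8)/[( 790.8 + 687)/2] = -103.8/738.9 = -0.140479…
%ΔIncome = (28270 − 33380)/[( 33380 + 28270)/2] = -5110/30825 = -0.165774…
E_income = (-103.8/738.9) / (-5110/30825) = 0.8474…
0 < E_income < 1 ⇒ normal good, necessity.

0.85; necessity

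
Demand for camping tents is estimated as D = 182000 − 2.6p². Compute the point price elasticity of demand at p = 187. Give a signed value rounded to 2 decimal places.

-2.00

dD/dp = −2·2.6·p = -972.4. At p = 187, D = 91080.6.
Ed = (dD/dp)·(p/D) = (-972.4) × (187/91080.6) = -1.9964…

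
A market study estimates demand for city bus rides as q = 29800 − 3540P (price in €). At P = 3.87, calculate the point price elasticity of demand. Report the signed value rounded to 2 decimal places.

dq/dP = −3540. At P = 3.87, q = 29800 − 3540(3.87) = 16100.2.
Ed = (dq/dP)·(P/q) = −3540 × (3.87/16100.2) = -0.8509…

-0.85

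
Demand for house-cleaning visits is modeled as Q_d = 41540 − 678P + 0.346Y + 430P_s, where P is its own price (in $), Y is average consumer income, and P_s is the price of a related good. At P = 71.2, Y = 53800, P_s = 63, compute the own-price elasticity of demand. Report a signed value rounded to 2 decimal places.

-1.24

At the given values, Q_d = 41540 − 678(71.2) + 0.346(53800) + 430(63) = 38971.2.
∂Q_d/∂P = −678.
E = (-678) × (71.2/38971.2) = -1.2386…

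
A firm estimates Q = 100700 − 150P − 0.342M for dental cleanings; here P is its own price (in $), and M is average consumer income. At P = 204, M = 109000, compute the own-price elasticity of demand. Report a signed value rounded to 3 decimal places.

-0.932

At the given values, Q = 100700 − 150(204) − 0.342(109000) = 32822.
∂Q/∂P = −150.
E = (-150) × (204/32822) = -0.93230…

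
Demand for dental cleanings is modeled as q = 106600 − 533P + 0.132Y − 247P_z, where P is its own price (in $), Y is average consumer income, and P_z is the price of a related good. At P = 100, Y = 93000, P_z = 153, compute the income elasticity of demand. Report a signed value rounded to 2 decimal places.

At the given values, q = 106600 − 533(100) + 0.132(93000) − 247(153) = 27785.
∂q/∂Y = 0.132.
E = (0.132) × (93000/27785) = 0.4418…

0.44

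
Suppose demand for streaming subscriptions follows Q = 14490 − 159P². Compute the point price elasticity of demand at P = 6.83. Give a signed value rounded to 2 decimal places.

-2.10

dQ/dP = −2·159·P = -2171.94. At P = 6.83, Q = 7072.8249.
Ed = (dQ/dP)·(P/Q) = (-2171.94) × (6.83/7072.8249) = -2.0973…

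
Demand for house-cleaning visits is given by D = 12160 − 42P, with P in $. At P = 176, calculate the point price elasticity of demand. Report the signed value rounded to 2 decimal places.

dD/dP = −42. At P = 176, D = 12160 − 42(176) = 4768.
Ed = (dD/dP)·(P/D) = −42 × (176/4768) = -1.5503…

-1.55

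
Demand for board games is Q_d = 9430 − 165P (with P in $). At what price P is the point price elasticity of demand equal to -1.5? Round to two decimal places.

Ed = −165P/(9430 − 165P). Set this equal to -1.5:
165P = 1.5·(9430 − 165P) ⇒ 165P(1 + 1.5) = 1.5·9430
P = 1.5·9430 / (165·2.5) = 34.2909…

34.29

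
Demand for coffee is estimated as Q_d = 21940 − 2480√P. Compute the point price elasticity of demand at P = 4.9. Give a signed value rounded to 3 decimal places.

-0.167

dQ_d/dP = −2480/(2√P) = -560.175. At P = 4.9, Q_d = 16450.3.
Ed = (dQ_d/dP)·(P/Q_d) = (-560.175) × (4.9/16450.3) = -0.16685…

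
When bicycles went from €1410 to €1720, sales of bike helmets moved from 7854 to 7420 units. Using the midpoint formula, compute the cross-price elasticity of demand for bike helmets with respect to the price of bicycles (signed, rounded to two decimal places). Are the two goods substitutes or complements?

-0.29; complements

%ΔQ_{bike helmets} = (7420 − 7854)/avg = -434/7637 = -0.056828…
%ΔP_{bicycles} = (1720 − 1410)/avg = 310/1565 = 0.198083…
E_cross = (-434/7637) / (310/1565) = -0.2868…
E_cross < 0 ⇒ the goods are complements.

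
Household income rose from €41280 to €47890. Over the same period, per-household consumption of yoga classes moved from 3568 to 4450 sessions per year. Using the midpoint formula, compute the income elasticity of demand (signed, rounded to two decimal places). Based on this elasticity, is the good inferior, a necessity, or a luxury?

%ΔQ = (4450 − 3568)/[( 3568 + 4450)/2] = 882/4009 = 0.220004…
%ΔIncome = (47890 − 41280)/[( 41280 + 47890)/2] = 6610/44585 = 0.148256…
E_income = (882/4009) / (6610/44585) = 1.4839…
E_income > 1 ⇒ normal good, luxury.

1.48; luxury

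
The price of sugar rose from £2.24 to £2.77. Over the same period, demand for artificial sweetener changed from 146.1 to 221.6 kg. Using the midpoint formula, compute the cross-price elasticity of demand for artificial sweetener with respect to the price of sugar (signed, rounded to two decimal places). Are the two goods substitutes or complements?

1.94; substitutes

%ΔQ_{artificial sweetener} = (221.6 − 146.1)/avg = 75.5/183.85 = 0.410660…
%ΔP_{sugar} = (2.77 − 2.24)/avg = 0.53/2.505 = 0.211576…
E_cross = (75.5/183.85) / (0.53/2.505) = 1.9409…
E_cross > 0 ⇒ the goods are substitutes.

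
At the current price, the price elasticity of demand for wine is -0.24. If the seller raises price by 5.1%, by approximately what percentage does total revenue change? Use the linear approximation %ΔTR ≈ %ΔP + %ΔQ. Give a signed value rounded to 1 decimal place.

%ΔQ ≈ Ed × %ΔP = (-0.24) × (+5.1%) = -1.2240%
%ΔTR ≈ %ΔP + %ΔQ = (+5.1%) + (-1.2240%) = +3.8760%

+3.9%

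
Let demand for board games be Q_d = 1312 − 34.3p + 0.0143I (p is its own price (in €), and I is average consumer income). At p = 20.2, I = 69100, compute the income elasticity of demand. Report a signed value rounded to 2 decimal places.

At the given values, Q_d = 1312 − 34.3(20.2) + 0.0143(69100) = 1607.27.
∂Q_d/∂I = 0.0143.
E = (0.0143) × (69100/1607.27) = 0.6147…

0.61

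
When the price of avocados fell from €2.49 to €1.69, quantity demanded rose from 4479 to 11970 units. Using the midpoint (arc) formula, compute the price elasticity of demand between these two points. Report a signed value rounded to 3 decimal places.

%ΔQ = (11970 − 4479) / [(4479 + 11970)/2] = 7491/8224.5 = 0.910815…
%ΔP = (1.69 − 2.49) / [(2.49 + 1.69)/2] = -0.8/2.09 = -0.382775…
Arc Ed = %ΔQ / %ΔP = (7491/8224.5) / (-0.8/2.09) = -2.37950…

-2.380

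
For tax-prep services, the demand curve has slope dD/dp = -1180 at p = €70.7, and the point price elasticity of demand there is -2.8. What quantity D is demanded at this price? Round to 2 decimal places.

Ed = (dD/dp)·(p/D) ⇒ D = (dD/dp)·p/Ed = (-1180)·70.7/(-2.8) = 29795

29795.00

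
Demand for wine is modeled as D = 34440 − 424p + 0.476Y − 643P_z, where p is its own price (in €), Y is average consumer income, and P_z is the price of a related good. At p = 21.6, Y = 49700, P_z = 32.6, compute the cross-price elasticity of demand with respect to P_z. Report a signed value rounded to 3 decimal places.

-0.749

At the given values, D = 34440 − 424(21.6) + 0.476(49700) − 643(32.6) = 27977.
∂D/∂P_z = -643.
E = (-643) × (32.6/27977) = -0.74925…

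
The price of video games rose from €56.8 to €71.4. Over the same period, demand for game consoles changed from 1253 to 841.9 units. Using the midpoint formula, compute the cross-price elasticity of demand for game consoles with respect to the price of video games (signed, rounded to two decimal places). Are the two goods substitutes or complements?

%ΔQ_{game consoles} = (841.9 − 1253)/avg = -411.1/1047.45 = -0.392476…
%ΔP_{video games} = (71.4 − 56.8)/avg = 14.6/64.1 = 0.227769…
E_cross = (-411.1/1047.45) / (14.6/64.1) = -1.7231…
E_cross < 0 ⇒ the goods are complements.

-1.72; complements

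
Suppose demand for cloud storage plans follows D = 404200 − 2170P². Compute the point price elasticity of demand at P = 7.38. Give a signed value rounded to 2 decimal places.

dD/dP = −2·2170·P = -32029.2. At P = 7.38, D = 286012.252.
Ed = (dD/dP)·(P/D) = (-32029.2) × (7.38/286012.252) = -0.8264…

-0.83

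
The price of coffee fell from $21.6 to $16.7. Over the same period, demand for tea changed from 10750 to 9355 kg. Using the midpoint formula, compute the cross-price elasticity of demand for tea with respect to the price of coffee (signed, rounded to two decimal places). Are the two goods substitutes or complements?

%ΔQ_{tea} = (9355 − 10750)/avg = -1395/10052.5 = -0.138771…
%ΔP_{coffee} = (16.7 − 21.6)/avg = -4.9/19.15 = -0.255874…
E_cross = (-1395/10052.5) / (-4.9/19.15) = 0.5423…
E_cross > 0 ⇒ the goods are substitutes.

0.54; substitutes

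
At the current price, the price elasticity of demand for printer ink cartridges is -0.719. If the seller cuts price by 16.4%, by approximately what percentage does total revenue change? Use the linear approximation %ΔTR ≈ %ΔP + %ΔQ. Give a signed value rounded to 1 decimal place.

-4.6%

%ΔQ ≈ Ed × %ΔP = (-0.719) × (-16.4%) = +11.7916%
%ΔTR ≈ %ΔP + %ΔQ = (-16.4%) + (+11.7916%) = -4.6084%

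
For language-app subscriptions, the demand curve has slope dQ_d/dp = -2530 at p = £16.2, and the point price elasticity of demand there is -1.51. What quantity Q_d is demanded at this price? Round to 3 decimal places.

Ed = (dQ_d/dp)·(p/Q_d) ⇒ Q_d = (dQ_d/dp)·p/Ed = (-2530)·16.2/(-1.51) = 27143.04635…

27143.046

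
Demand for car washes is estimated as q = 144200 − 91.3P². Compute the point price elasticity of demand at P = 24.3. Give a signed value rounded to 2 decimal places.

dq/dP = −2·91.3·P = -4437.18. At P = 24.3, q = 90288.263.
Ed = (dq/dP)·(P/q) = (-4437.18) × (24.3/90288.263) = -1.1942…

-1.19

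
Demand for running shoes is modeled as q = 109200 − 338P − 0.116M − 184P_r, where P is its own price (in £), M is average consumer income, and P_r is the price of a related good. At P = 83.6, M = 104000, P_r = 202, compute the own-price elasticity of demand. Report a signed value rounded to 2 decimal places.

-0.89

At the given values, q = 109200 − 338(83.6) − 0.116(104000) − 184(202) = 31711.2.
∂q/∂P = −338.
E = (-338) × (83.6/31711.2) = -0.8910…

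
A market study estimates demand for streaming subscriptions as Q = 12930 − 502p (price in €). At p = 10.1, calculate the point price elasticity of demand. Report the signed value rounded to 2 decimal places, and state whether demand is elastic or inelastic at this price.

-0.65; inelastic

dQ/dp = −502. At p = 10.1, Q = 12930 − 502(10.1) = 7859.8.
Ed = (dQ/dp)·(p/Q) = −502 × (10.1/7859.8) = -0.6450…
|Ed| = 0.65 < 1, so demand is inelastic.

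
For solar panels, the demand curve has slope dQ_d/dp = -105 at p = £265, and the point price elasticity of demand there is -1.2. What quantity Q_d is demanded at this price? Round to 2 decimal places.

23187.50

Ed = (dQ_d/dp)·(p/Q_d) ⇒ Q_d = (dQ_d/dp)·p/Ed = (-105)·265/(-1.2) = 23187.5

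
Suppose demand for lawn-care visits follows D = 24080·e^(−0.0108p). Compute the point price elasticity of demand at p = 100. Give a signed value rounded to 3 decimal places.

-1.080

dD/dp = −0.0108·D = -88.3166. At p = 100, D = 8177.46.
Ed = (dD/dp)·(p/D) = (-88.3166) × (100/8177.46) = -1.08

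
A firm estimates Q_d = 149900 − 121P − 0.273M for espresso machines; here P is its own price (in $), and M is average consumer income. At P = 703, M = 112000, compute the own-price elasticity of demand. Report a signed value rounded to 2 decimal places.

At the given values, Q_d = 149900 − 121(703) − 0.273(112000) = 34261.
∂Q_d/∂P = −121.
E = (-121) × (703/34261) = -2.4827…

-2.48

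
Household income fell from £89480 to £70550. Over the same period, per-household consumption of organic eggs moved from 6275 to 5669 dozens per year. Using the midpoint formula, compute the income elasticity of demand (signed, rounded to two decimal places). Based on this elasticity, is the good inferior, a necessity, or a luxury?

%ΔQ = (5669 − 6275)/[( 6275 + 5669)/2] = -606/5972 = -0.101473…
%ΔIncome = (70550 − 89480)/[( 89480 + 70550)/2] = -18930/80015 = -0.236580…
E_income = (-606/5972) / (-18930/80015) = 0.4289…
0 < E_income < 1 ⇒ normal good, necessity.

0.43; necessity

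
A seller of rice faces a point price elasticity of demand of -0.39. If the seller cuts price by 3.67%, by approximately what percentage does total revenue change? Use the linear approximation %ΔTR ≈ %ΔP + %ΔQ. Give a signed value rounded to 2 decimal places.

%ΔQ ≈ Ed × %ΔP = (-0.39) × (-3.67%) = +1.4313%
%ΔTR ≈ %ΔP + %ΔQ = (-3.67%) + (+1.4313%) = -2.2387%

-2.24%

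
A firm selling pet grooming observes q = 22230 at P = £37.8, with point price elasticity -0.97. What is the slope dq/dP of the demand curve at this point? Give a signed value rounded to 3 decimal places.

-570.452

Ed = (dq/dP)·(P/q) ⇒ dq/dP = Ed·q/P = (-0.97)·22230/37.8 = -570.45238…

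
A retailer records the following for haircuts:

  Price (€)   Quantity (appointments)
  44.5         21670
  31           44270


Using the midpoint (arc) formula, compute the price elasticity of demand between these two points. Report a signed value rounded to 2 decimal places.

-1.92

%ΔQ = (44270 − 21670) / [(21670 + 44270)/2] = 22600/32970 = 0.685471…
%ΔP = (31 − 44.5) / [(44.5 + 31)/2] = -13.5/37.75 = -0.357615…
Arc Ed = %ΔQ / %ΔP = (22600/32970) / (-13.5/37.75) = -1.9167…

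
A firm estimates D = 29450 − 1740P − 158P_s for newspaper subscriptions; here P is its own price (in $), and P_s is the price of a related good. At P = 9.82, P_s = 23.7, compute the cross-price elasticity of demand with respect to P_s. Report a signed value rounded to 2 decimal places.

At the given values, D = 29450 − 1740(9.82) − 158(23.7) = 8618.6.
∂D/∂P_s = -158.
E = (-158) × (23.7/8618.6) = -0.4344…

-0.43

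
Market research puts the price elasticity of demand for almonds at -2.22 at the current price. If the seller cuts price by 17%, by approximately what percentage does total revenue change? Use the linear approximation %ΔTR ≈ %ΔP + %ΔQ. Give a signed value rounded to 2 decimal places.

%ΔQ ≈ Ed × %ΔP = (-2.22) × (-17%) = +37.7400%
%ΔTR ≈ %ΔP + %ΔQ = (-17%) + (+37.7400%) = +20.7400%

+20.74%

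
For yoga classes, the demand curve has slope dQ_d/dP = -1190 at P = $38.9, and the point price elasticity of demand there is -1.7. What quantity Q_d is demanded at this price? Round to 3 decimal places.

27230.000

Ed = (dQ_d/dP)·(P/Q_d) ⇒ Q_d = (dQ_d/dP)·P/Ed = (-1190)·38.9/(-1.7) = 27230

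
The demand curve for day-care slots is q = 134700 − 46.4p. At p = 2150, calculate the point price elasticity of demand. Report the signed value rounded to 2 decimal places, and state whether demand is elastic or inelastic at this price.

dq/dp = −46.4. At p = 2150, q = 134700 − 46.4(2150) = 34940.
Ed = (dq/dp)·(p/q) = −46.4 × (2150/34940) = -2.8551…
|Ed| = 2.86 > 1, so demand is elastic.

-2.86; elastic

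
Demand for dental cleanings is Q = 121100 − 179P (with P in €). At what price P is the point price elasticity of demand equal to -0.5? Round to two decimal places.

225.51

Ed = −179P/(121100 − 179P). Set this equal to -0.5:
179P = 0.5·(121100 − 179P) ⇒ 179P(1 + 0.5) = 0.5·121100
P = 0.5·121100 / (179·1.5) = 225.5121…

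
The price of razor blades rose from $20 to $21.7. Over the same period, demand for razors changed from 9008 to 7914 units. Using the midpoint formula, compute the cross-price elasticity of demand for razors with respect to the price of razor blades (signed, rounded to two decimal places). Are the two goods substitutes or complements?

%ΔQ_{razors} = (7914 − 9008)/avg = -1094/8461 = -0.129299…
%ΔP_{razor blades} = (21.7 − 20)/avg = 1.7/20.85 = 0.081534…
E_cross = (-1094/8461) / (1.7/20.85) = -1.5858…
E_cross < 0 ⇒ the goods are complements.

-1.59; complements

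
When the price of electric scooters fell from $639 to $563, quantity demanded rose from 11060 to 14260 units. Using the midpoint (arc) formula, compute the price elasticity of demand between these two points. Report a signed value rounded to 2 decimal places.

%ΔQ = (14260 − 11060) / [(11060 + 14260)/2] = 3200/12660 = 0.252764…
%ΔP = (563 − 639) / [(639 + 563)/2] = -76/601 = -0.126455…
Arc Ed = %ΔQ / %ΔP = (3200/12660) / (-76/601) = -1.9988…

-2.00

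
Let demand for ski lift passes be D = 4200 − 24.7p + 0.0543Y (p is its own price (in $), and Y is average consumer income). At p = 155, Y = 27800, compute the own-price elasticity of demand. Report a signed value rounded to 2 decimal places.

At the given values, D = 4200 − 24.7(155) + 0.0543(27800) = 1881.04.
∂D/∂p = −24.7.
E = (-24.7) × (155/1881.04) = -2.0353…

-2.04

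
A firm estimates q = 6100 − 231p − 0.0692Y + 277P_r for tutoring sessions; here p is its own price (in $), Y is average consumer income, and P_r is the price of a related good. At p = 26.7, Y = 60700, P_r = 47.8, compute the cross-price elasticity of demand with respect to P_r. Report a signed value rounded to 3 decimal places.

1.476

At the given values, q = 6100 − 231(26.7) − 0.0692(60700) + 277(47.8) = 8972.46.
∂q/∂P_r = 277.
E = (277) × (47.8/8972.46) = 1.47569…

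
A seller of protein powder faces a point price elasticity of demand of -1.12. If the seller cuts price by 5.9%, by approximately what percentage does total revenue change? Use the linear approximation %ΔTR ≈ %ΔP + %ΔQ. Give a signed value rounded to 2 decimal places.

%ΔQ ≈ Ed × %ΔP = (-1.12) × (-5.9%) = +6.6080%
%ΔTR ≈ %ΔP + %ΔQ = (-5.9%) + (+6.6080%) = +0.7080%

+0.71%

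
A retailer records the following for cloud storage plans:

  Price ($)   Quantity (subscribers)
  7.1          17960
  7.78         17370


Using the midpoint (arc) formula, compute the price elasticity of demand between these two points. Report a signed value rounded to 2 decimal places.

%ΔQ = (17370 − 17960) / [(17960 + 17370)/2] = -590/17665 = -0.033399…
%ΔP = (7.78 − 7.1) / [(7.1 + 7.78)/2] = 0.68/7.44 = 0.091397…
Arc Ed = %ΔQ / %ΔP = (-590/17665) / (0.68/7.44) = -0.3654…

-0.37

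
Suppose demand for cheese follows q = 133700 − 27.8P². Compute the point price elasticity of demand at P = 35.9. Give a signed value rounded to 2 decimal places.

-0.73

dq/dP = −2·27.8·P = -1996.04. At P = 35.9, q = 97871.082.
Ed = (dq/dP)·(P/q) = (-1996.04) × (35.9/97871.082) = -0.7321…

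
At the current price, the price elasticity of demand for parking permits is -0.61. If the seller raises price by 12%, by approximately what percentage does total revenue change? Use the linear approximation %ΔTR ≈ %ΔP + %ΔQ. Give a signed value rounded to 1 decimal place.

%ΔQ ≈ Ed × %ΔP = (-0.61) × (+12%) = -7.3200%
%ΔTR ≈ %ΔP + %ΔQ = (+12%) + (-7.3200%) = +4.6800%

+4.7%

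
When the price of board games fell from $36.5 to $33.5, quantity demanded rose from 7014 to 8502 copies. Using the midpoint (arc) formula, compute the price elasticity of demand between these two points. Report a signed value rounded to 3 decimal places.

-2.238

%ΔQ = (8502 − 7014) / [(7014 + 8502)/2] = 1488/7758 = 0.191802…
%ΔP = (33.5 − 36.5) / [(36.5 + 33.5)/2] = -3/35 = -0.085714…
Arc Ed = %ΔQ / %ΔP = (1488/7758) / (-3/35) = -2.23769…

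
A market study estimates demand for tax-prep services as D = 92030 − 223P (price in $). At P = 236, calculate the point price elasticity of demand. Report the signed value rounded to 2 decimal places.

-1.34

dD/dP = −223. At P = 236, D = 92030 − 223(236) = 39402.
Ed = (dD/dP)·(P/D) = −223 × (236/39402) = -1.3356…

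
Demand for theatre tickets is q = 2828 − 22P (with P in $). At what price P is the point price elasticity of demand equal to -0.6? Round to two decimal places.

48.20

Ed = −22P/(2828 − 22P). Set this equal to -0.6:
22P = 0.6·(2828 − 22P) ⇒ 22P(1 + 0.6) = 0.6·2828
P = 0.6·2828 / (22·1.6) = 48.2045…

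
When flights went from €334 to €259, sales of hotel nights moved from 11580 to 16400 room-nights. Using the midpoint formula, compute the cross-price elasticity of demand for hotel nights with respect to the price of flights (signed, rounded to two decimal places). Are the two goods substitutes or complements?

%ΔQ_{hotel nights} = (16400 − 11580)/avg = 4820/13990 = 0.344531…
%ΔP_{flights} = (259 − 334)/avg = -75/296.5 = -0.252951…
E_cross = (4820/13990) / (-75/296.5) = -1.3620…
E_cross < 0 ⇒ the goods are complements.

-1.36; complements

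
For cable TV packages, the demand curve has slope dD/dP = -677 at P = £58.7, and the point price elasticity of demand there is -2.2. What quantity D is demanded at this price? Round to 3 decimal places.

Ed = (dD/dP)·(P/D) ⇒ D = (dD/dP)·P/Ed = (-677)·58.7/(-2.2) = 18063.59090…

18063.591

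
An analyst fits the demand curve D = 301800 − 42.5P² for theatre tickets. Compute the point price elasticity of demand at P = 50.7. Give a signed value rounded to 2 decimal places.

dD/dP = −2·42.5·P = -4309.5. At P = 50.7, D = 192554.175.
Ed = (dD/dP)·(P/D) = (-4309.5) × (50.7/192554.175) = -1.1347…

-1.13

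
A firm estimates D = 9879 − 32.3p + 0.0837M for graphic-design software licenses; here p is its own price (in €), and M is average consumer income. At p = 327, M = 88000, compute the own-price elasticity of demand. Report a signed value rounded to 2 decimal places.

At the given values, D = 9879 − 32.3(327) + 0.0837(88000) = 6682.5.
∂D/∂p = −32.3.
E = (-32.3) × (327/6682.5) = -1.5805…

-1.58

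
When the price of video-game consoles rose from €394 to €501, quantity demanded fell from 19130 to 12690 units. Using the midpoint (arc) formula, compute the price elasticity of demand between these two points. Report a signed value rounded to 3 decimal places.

%ΔQ = (12690 − 19130) / [(19130 + 12690)/2] = -6440/15910 = -0.404776…
%ΔP = (501 − 394) / [(394 + 501)/2] = 107/447.5 = 0.239106…
Arc Ed = %ΔQ / %ΔP = (-6440/15910) / (107/447.5) = -1.69287…

-1.693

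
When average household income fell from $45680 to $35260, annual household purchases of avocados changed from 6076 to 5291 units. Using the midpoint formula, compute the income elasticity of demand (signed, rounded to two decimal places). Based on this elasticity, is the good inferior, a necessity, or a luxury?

0.54; necessity

%ΔQ = (5291 − 6076)/[( 6076 + 5291)/2] = -785/5683.5 = -0.138119…
%ΔIncome = (35260 − 45680)/[( 45680 + 35260)/2] = -10420/40470 = -0.257474…
E_income = (-785/5683.5) / (-10420/40470) = 0.5364…
0 < E_income < 1 ⇒ normal good, necessity.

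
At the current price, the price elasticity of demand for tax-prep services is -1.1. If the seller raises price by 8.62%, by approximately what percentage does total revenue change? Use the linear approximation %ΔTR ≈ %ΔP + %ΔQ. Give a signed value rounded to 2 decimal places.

%ΔQ ≈ Ed × %ΔP = (-1.1) × (+8.62%) = -9.4820%
%ΔTR ≈ %ΔP + %ΔQ = (+8.62%) + (-9.4820%) = -0.8620%

-0.86%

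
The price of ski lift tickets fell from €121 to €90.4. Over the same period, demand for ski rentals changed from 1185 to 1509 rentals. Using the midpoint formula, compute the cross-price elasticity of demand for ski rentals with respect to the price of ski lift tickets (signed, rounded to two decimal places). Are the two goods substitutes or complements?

-0.83; complements

%ΔQ_{ski rentals} = (1509 − 1185)/avg = 324/1347 = 0.240534…
%ΔP_{ski lift tickets} = (90.4 − 121)/avg = -30.6/105.7 = -0.289498…
E_cross = (324/1347) / (-30.6/105.7) = -0.8308…
E_cross < 0 ⇒ the goods are complements.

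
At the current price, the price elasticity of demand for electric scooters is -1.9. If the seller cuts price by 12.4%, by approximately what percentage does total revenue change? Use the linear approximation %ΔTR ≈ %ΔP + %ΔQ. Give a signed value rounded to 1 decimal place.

+11.2%

%ΔQ ≈ Ed × %ΔP = (-1.9) × (-12.4%) = +23.5600%
%ΔTR ≈ %ΔP + %ΔQ = (-12.4%) + (+23.5600%) = +11.1600%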